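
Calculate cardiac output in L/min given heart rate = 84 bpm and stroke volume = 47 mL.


CO = HR * SV
CO = 84 * 47 / 1000
CO = 3.948 L/min


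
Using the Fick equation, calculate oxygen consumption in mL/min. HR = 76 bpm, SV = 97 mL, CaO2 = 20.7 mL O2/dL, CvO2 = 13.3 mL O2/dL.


CO = HR*SV = 76*97/1000 = 7.372 L/min
a-v O2 diff = 20.7 - 13.3 = 7.4 mL/dL
VO2 = CO * (CaO2-CvO2) * 10 dL/L
VO2 = 7.372 * 7.4 * 10
VO2 = 545.5 mL/min


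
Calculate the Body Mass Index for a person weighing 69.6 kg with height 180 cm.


BMI = weight / height^2
height = 180 cm = 1.8 m
BMI = 69.6 / 1.8^2
BMI = 21.48 kg/m^2


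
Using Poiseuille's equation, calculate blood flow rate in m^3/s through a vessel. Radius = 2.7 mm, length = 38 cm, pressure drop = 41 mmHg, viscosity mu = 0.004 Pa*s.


Q = pi*r^4*dP / (8*mu*L)
r = 0.0027 m, L = 0.38 m
dP = 41 mmHg = 5466.202 Pa
Q = 7.5051e-05 m^3/s


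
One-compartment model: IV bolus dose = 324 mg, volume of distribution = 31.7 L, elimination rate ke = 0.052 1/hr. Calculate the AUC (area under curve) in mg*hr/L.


C0 = Dose/Vd = 324/31.7 = 10.2208 mg/L
AUC = C0/ke = 10.2208/0.052
AUC = 196.6 mg*hr/L


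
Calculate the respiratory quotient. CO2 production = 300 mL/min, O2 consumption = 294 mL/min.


RQ = VCO2 / VO2
RQ = 300 / 294
RQ = 1.02


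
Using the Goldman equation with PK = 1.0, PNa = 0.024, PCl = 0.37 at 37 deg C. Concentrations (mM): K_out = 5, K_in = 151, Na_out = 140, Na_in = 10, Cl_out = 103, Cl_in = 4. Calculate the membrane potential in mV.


Vm = (RT/F)*ln((PK*Ko + PNa*Nao + PCl*Cli)/(PK*Ki + PNa*Nai + PCl*Clo))
Numer = 9.84, Denom = 189.35
Vm = -79.03 mV


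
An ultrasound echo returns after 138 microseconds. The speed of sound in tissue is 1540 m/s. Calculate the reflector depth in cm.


depth = c * t / 2
t = 138 us = 1.3800e-04 s
depth = 1540 * 1.3800e-04 / 2
depth = 0.10626 m = 10.626 cm


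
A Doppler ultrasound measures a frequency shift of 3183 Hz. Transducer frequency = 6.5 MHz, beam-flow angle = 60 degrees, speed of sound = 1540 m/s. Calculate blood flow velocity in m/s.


v = fd * c / (2 * f0 * cos(theta))
v = 3183 * 1540 / (2 * 6.5000e+06 * cos(60))
v = 0.7541 m/s


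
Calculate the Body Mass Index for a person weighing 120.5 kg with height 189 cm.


BMI = weight / height^2
height = 189 cm = 1.89 m
BMI = 120.5 / 1.89^2
BMI = 33.73 kg/m^2


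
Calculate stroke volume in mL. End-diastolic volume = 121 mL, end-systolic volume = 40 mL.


SV = EDV - ESV
SV = 121 - 40
SV = 81 mL


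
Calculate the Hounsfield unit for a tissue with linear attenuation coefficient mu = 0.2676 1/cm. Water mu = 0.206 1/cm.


HU = ((mu_tissue - mu_water) / mu_water) * 1000
HU = ((0.2676 - 0.206) / 0.206) * 1000
HU = 299


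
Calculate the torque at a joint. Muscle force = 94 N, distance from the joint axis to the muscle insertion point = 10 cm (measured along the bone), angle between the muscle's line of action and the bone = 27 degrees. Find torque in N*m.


Torque = F * d * sin(theta)   (moment arm = d*sin(theta))
d = 10 cm = 0.1 m
Torque = 94 * 0.1 * sin(27)
Torque = 4.268 N*m


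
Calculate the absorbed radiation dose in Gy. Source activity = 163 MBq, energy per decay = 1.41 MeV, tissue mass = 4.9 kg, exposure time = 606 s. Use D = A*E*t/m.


A = 163 MBq = 1.6300e+08 Bq
E = 1.41 MeV = 2.25882e-13 J
D = A*E*t/m = 1.6300e+08*2.25882e-13*606/4.9
D = 0.004554 Gy


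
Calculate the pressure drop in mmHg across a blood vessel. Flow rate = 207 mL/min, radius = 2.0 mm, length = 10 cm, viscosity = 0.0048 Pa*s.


dP = 8*mu*L*Q / (pi*r^4)
Q = 207 mL/min = 3.45e-06 m^3/s
dP = 263.561 Pa = 263.561 / 133.322 mmHg = 1.977 mmHg


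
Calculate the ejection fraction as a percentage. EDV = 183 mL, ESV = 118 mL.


SV = EDV - ESV = 183 - 118 = 65 mL
EF = SV/EDV * 100 = 65/183 * 100
EF = 35.52%


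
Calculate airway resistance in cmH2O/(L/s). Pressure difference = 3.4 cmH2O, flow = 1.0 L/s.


R = dP / flow
R = 3.4 / 1.0
R = 3.4 cmH2O/(L/s)


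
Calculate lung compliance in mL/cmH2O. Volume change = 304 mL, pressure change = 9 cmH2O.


C = dV / dP
C = 304 / 9
C = 33.78 mL/cmH2O


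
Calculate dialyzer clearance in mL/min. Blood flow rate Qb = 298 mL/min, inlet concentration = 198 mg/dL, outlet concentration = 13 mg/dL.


K = Qb * (Cb_in - Cb_out) / Cb_in
K = 298 * (198 - 13) / 198
K = 278.4 mL/min


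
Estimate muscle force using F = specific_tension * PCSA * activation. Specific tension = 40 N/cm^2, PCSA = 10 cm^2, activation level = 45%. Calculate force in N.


F = sigma * PCSA * activation
F = 40 * 10 * 0.45
F = 180 N


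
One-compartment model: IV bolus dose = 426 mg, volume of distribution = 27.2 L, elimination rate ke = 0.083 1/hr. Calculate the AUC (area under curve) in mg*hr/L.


C0 = Dose/Vd = 426/27.2 = 15.6618 mg/L
AUC = C0/ke = 15.6618/0.083
AUC = 188.7 mg*hr/L


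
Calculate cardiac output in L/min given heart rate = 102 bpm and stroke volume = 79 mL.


CO = HR * SV
CO = 102 * 79 / 1000
CO = 8.058 L/min


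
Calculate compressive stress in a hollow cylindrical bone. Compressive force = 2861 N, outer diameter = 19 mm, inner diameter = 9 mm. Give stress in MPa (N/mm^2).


A = pi*(r_o^2 - r_i^2)
r_o = 9.5 mm, r_i = 4.5 mm
A = 219.911 mm^2
sigma = F/A = 2861 / 219.911
sigma = 13.01 MPa


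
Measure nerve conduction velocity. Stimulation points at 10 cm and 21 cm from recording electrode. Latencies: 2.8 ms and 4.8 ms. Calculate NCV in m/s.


Distance = (21 - 10) / 100 = 0.11 m
dt = (4.8 - 2.8) / 1000 = 0.002 s
NCV = dist / dt = 55 m/s


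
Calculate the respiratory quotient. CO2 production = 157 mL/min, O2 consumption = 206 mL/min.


RQ = VCO2 / VO2
RQ = 157 / 206
RQ = 0.7621


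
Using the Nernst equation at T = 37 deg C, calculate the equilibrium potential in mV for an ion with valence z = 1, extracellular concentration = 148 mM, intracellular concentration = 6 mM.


E = (RT/(zF)) * ln(C_out/C_in)
T = 37 + 273.15 = 310.15 K
E = (8.314 * 310.15 / (1 * 96485)) * ln(148/6)
E = 85.67 mV


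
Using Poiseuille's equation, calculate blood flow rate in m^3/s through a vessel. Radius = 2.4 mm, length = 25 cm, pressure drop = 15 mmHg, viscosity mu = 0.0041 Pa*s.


Q = pi*r^4*dP / (8*mu*L)
r = 0.0024 m, L = 0.25 m
dP = 15 mmHg = 1999.83 Pa
Q = 2.5420e-05 m^3/s


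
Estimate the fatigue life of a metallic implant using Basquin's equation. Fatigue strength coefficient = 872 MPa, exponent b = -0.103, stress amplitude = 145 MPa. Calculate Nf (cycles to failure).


sigma_a = sigma_f' * (2Nf)^b
2Nf = (sigma_a/sigma_f')^(1/b)
2Nf = (145/872)^(1/-0.103)
2Nf = 36690056
Nf = 1.8345e+07


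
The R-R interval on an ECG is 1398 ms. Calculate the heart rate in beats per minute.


HR = 60 / RR_interval(s)
RR = 1398 ms = 1.398 s
HR = 60 / 1.398 = 42.92 bpm


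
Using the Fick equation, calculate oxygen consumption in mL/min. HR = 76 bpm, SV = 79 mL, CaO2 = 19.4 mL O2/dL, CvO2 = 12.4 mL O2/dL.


CO = HR*SV = 76*79/1000 = 6.004 L/min
a-v O2 diff = 19.4 - 12.4 = 7 mL/dL
VO2 = CO * (CaO2-CvO2) * 10 dL/L
VO2 = 6.004 * 7 * 10
VO2 = 420.3 mL/min


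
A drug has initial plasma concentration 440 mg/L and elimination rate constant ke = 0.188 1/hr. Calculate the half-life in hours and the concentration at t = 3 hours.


t_half = ln(2) / ke = 0.693147 / 0.188 = 3.687 hr
C(t) = C0 * exp(-ke*t) = 440 * exp(-0.188*3)
C(3) = 250.3 mg/L


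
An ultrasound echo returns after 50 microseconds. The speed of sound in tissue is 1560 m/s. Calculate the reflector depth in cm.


depth = c * t / 2
t = 50 us = 5.0000e-05 s
depth = 1560 * 5.0000e-05 / 2
depth = 0.039 m = 3.9 cm


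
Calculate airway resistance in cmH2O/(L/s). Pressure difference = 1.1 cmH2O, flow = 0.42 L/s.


R = dP / flow
R = 1.1 / 0.42
R = 2.619 cmH2O/(L/s)


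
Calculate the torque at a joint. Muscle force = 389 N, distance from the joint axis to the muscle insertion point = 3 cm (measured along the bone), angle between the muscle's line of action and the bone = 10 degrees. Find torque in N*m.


Torque = F * d * sin(theta)   (moment arm = d*sin(theta))
d = 3 cm = 0.03 m
Torque = 389 * 0.03 * sin(10)
Torque = 2.026 N*m


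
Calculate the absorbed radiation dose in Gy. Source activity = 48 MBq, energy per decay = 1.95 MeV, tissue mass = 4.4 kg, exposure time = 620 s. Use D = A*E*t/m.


A = 48 MBq = 4.8000e+07 Bq
E = 1.95 MeV = 3.1239e-13 J
D = A*E*t/m = 4.8000e+07*3.1239e-13*620/4.4
D = 0.002113 Gy


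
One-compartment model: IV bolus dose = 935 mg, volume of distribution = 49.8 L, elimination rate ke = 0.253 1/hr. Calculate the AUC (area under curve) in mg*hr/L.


C0 = Dose/Vd = 935/49.8 = 18.7751 mg/L
AUC = C0/ke = 18.7751/0.253
AUC = 74.21 mg*hr/L


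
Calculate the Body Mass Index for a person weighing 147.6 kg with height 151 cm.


BMI = weight / height^2
height = 151 cm = 1.51 m
BMI = 147.6 / 1.51^2
BMI = 64.73 kg/m^2


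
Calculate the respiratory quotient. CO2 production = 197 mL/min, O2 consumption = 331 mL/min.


RQ = VCO2 / VO2
RQ = 197 / 331
RQ = 0.5952


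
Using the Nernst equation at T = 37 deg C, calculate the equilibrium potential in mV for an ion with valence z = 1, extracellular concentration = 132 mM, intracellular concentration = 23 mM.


E = (RT/(zF)) * ln(C_out/C_in)
T = 37 + 273.15 = 310.15 K
E = (8.314 * 310.15 / (1 * 96485)) * ln(132/23)
E = 46.7 mV


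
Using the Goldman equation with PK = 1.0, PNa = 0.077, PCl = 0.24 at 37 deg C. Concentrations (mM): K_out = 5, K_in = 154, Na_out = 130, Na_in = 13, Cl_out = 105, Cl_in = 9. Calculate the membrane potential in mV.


Vm = (RT/F)*ln((PK*Ko + PNa*Nao + PCl*Cli)/(PK*Ki + PNa*Nai + PCl*Clo))
Numer = 17.17, Denom = 180.201
Vm = -62.83 mV


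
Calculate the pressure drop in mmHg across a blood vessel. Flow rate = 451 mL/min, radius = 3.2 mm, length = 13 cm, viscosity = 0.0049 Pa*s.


dP = 8*mu*L*Q / (pi*r^4)
Q = 451 mL/min = 7.51667e-06 m^3/s
dP = 116.28 Pa = 116.28 / 133.322 mmHg = 0.8722 mmHg


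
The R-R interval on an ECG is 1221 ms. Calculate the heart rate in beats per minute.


HR = 60 / RR_interval(s)
RR = 1221 ms = 1.221 s
HR = 60 / 1.221 = 49.14 bpm


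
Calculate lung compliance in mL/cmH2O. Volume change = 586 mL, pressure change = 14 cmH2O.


C = dV / dP
C = 586 / 14
C = 41.86 mL/cmH2O


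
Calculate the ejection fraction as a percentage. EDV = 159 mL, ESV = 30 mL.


SV = EDV - ESV = 159 - 30 = 129 mL
EF = SV/EDV * 100 = 129/159 * 100
EF = 81.13%


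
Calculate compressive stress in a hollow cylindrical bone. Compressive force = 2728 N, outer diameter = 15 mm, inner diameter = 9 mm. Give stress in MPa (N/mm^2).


A = pi*(r_o^2 - r_i^2)
r_o = 7.5 mm, r_i = 4.5 mm
A = 113.097 mm^2
sigma = F/A = 2728 / 113.097
sigma = 24.12 MPa


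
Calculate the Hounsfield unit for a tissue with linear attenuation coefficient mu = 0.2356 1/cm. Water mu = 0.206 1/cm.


HU = ((mu_tissue - mu_water) / mu_water) * 1000
HU = ((0.2356 - 0.206) / 0.206) * 1000
HU = 143.7


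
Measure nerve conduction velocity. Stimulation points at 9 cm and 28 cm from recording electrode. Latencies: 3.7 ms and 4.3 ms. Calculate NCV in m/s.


Distance = (28 - 9) / 100 = 0.19 m
dt = (4.3 - 3.7) / 1000 = 6.0000e-04 s
NCV = dist / dt = 316.7 m/s


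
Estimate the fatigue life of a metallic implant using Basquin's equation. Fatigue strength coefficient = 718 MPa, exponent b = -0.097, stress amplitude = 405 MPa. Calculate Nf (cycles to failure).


sigma_a = sigma_f' * (2Nf)^b
2Nf = (sigma_a/sigma_f')^(1/b)
2Nf = (405/718)^(1/-0.097)
2Nf = 366.10215
Nf = 183.1


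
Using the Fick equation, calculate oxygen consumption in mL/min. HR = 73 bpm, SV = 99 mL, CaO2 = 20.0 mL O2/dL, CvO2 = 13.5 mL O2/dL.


CO = HR*SV = 73*99/1000 = 7.227 L/min
a-v O2 diff = 20.0 - 13.5 = 6.5 mL/dL
VO2 = CO * (CaO2-CvO2) * 10 dL/L
VO2 = 7.227 * 6.5 * 10
VO2 = 469.8 mL/min


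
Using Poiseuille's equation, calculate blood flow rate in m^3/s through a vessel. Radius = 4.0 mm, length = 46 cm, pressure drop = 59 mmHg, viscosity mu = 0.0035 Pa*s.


Q = pi*r^4*dP / (8*mu*L)
r = 0.004 m, L = 0.46 m
dP = 59 mmHg = 7865.998 Pa
Q = 4.9117e-04 m^3/s


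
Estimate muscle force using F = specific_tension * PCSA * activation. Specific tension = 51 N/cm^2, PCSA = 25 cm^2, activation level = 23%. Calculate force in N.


F = sigma * PCSA * activation
F = 51 * 25 * 0.23
F = 293.2 N


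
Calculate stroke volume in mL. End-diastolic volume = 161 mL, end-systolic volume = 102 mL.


SV = EDV - ESV
SV = 161 - 102
SV = 59 mL


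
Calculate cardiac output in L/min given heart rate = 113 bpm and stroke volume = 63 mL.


CO = HR * SV
CO = 113 * 63 / 1000
CO = 7.119 L/min


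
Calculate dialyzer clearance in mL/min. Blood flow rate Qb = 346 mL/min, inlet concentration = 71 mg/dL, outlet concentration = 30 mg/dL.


K = Qb * (Cb_in - Cb_out) / Cb_in
K = 346 * (71 - 30) / 71
K = 199.8 mL/min


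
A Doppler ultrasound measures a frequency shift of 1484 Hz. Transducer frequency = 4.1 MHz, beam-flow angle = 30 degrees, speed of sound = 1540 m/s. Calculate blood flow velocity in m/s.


v = fd * c / (2 * f0 * cos(theta))
v = 1484 * 1540 / (2 * 4.1000e+06 * cos(30))
v = 0.3218 m/s


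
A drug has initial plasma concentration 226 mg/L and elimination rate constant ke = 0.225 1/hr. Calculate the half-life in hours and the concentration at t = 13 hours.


t_half = ln(2) / ke = 0.693147 / 0.225 = 3.081 hr
C(t) = C0 * exp(-ke*t) = 226 * exp(-0.225*13)
C(13) = 12.13 mg/L


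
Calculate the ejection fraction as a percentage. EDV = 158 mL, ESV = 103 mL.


SV = EDV - ESV = 158 - 103 = 55 mL
EF = SV/EDV * 100 = 55/158 * 100
EF = 34.81%


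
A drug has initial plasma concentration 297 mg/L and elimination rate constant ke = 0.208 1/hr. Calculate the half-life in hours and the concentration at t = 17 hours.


t_half = ln(2) / ke = 0.693147 / 0.208 = 3.332 hr
C(t) = C0 * exp(-ke*t) = 297 * exp(-0.208*17)
C(17) = 8.651 mg/L


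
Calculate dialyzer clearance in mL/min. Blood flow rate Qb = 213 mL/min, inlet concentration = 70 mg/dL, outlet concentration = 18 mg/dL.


K = Qb * (Cb_in - Cb_out) / Cb_in
K = 213 * (70 - 18) / 70
K = 158.2 mL/min


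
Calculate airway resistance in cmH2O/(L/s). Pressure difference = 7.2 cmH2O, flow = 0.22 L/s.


R = dP / flow
R = 7.2 / 0.22
R = 32.73 cmH2O/(L/s)


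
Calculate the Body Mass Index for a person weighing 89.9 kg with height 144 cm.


BMI = weight / height^2
height = 144 cm = 1.44 m
BMI = 89.9 / 1.44^2
BMI = 43.35 kg/m^2


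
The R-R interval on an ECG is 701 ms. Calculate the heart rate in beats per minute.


HR = 60 / RR_interval(s)
RR = 701 ms = 0.701 s
HR = 60 / 0.701 = 85.59 bpm


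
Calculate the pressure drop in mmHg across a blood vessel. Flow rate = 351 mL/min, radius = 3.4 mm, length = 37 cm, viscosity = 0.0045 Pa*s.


dP = 8*mu*L*Q / (pi*r^4)
Q = 351 mL/min = 5.85e-06 m^3/s
dP = 185.607 Pa = 185.607 / 133.322 mmHg = 1.392 mmHg


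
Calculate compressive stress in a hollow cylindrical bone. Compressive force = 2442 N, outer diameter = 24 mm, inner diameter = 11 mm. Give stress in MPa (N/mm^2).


A = pi*(r_o^2 - r_i^2)
r_o = 12 mm, r_i = 5.5 mm
A = 357.356 mm^2
sigma = F/A = 2442 / 357.356
sigma = 6.834 MPa


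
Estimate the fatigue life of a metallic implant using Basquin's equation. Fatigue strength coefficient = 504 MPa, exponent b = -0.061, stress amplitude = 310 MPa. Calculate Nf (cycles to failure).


sigma_a = sigma_f' * (2Nf)^b
2Nf = (sigma_a/sigma_f')^(1/b)
2Nf = (310/504)^(1/-0.061)
2Nf = 2884.9943
Nf = 1442


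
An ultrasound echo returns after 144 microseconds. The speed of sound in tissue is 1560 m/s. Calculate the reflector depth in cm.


depth = c * t / 2
t = 144 us = 1.4400e-04 s
depth = 1560 * 1.4400e-04 / 2
depth = 0.11232 m = 11.232 cm


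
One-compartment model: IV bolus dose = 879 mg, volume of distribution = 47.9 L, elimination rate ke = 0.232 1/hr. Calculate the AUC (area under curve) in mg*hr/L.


C0 = Dose/Vd = 879/47.9 = 18.3507 mg/L
AUC = C0/ke = 18.3507/0.232
AUC = 79.1 mg*hr/L


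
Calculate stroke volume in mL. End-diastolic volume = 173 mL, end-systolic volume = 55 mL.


SV = EDV - ESV
SV = 173 - 55
SV = 118 mL


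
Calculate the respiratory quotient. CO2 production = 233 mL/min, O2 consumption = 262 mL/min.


RQ = VCO2 / VO2
RQ = 233 / 262
RQ = 0.8893


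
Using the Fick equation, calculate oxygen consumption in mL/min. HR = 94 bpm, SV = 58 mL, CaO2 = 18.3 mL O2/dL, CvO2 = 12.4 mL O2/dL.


CO = HR*SV = 94*58/1000 = 5.452 L/min
a-v O2 diff = 18.3 - 12.4 = 5.9 mL/dL
VO2 = CO * (CaO2-CvO2) * 10 dL/L
VO2 = 5.452 * 5.9 * 10
VO2 = 321.7 mL/min


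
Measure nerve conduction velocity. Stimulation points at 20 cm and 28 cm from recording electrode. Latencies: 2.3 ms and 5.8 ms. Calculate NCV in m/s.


Distance = (28 - 20) / 100 = 0.08 m
dt = (5.8 - 2.3) / 1000 = 0.0035 s
NCV = dist / dt = 22.86 m/s


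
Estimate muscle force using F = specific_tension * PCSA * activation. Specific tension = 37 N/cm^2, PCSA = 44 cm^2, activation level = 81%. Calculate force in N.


F = sigma * PCSA * activation
F = 37 * 44 * 0.81
F = 1319 N


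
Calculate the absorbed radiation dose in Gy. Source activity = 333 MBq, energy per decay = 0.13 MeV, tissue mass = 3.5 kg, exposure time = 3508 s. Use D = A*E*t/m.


A = 333 MBq = 3.3300e+08 Bq
E = 0.13 MeV = 2.0826e-14 J
D = A*E*t/m = 3.3300e+08*2.0826e-14*3508/3.5
D = 0.006951 Gy


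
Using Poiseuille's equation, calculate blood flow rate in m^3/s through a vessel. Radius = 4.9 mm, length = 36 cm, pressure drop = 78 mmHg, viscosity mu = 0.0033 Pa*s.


Q = pi*r^4*dP / (8*mu*L)
r = 0.0049 m, L = 0.36 m
dP = 78 mmHg = 10399.116 Pa
Q = 0.001982 m^3/s


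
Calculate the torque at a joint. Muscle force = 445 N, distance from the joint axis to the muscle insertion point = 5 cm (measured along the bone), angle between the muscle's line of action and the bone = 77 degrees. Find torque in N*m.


Torque = F * d * sin(theta)   (moment arm = d*sin(theta))
d = 5 cm = 0.05 m
Torque = 445 * 0.05 * sin(77)
Torque = 21.68 N*m


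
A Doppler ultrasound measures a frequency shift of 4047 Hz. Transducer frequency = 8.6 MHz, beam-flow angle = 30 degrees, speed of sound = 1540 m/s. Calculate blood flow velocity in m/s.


v = fd * c / (2 * f0 * cos(theta))
v = 4047 * 1540 / (2 * 8.6000e+06 * cos(30))
v = 0.4184 m/s


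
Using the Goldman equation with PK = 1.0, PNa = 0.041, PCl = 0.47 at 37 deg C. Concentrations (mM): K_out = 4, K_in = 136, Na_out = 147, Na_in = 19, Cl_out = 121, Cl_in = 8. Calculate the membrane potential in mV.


Vm = (RT/F)*ln((PK*Ko + PNa*Nao + PCl*Cli)/(PK*Ki + PNa*Nai + PCl*Clo))
Numer = 13.787, Denom = 193.649
Vm = -70.62 mV


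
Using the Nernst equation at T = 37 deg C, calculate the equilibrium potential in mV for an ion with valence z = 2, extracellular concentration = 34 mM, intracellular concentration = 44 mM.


E = (RT/(zF)) * ln(C_out/C_in)
T = 37 + 273.15 = 310.15 K
E = (8.314 * 310.15 / (2 * 96485)) * ln(34/44)
E = -3.445 mV


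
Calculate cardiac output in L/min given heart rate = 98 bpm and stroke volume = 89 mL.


CO = HR * SV
CO = 98 * 89 / 1000
CO = 8.722 L/min


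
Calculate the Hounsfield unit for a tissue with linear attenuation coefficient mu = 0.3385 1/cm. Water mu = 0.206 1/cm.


HU = ((mu_tissue - mu_water) / mu_water) * 1000
HU = ((0.3385 - 0.206) / 0.206) * 1000
HU = 643.2


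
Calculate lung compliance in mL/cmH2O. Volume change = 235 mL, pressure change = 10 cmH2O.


C = dV / dP
C = 235 / 10
C = 23.5 mL/cmH2O


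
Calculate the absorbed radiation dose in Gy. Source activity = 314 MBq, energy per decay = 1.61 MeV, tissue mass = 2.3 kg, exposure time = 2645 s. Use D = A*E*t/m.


A = 314 MBq = 3.1400e+08 Bq
E = 1.61 MeV = 2.57922e-13 J
D = A*E*t/m = 3.1400e+08*2.57922e-13*2645/2.3
D = 0.09314 Gy


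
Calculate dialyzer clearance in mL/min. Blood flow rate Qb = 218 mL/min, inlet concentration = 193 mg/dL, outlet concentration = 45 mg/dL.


K = Qb * (Cb_in - Cb_out) / Cb_in
K = 218 * (193 - 45) / 193
K = 167.2 mL/min


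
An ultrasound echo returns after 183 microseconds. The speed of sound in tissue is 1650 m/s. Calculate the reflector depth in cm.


depth = c * t / 2
t = 183 us = 1.8300e-04 s
depth = 1650 * 1.8300e-04 / 2
depth = 0.150975 m = 15.0975 cm


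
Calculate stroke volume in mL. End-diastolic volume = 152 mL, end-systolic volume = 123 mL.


SV = EDV - ESV
SV = 152 - 123
SV = 29 mL


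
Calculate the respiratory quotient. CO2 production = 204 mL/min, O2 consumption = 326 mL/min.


RQ = VCO2 / VO2
RQ = 204 / 326
RQ = 0.6258


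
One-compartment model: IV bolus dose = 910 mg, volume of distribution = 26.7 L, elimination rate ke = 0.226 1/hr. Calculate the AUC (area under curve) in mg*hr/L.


C0 = Dose/Vd = 910/26.7 = 34.0824 mg/L
AUC = C0/ke = 34.0824/0.226
AUC = 150.8 mg*hr/L


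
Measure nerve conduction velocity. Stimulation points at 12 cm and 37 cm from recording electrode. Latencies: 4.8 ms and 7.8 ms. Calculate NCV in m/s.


Distance = (37 - 12) / 100 = 0.25 m
dt = (7.8 - 4.8) / 1000 = 0.003 s
NCV = dist / dt = 83.33 m/s


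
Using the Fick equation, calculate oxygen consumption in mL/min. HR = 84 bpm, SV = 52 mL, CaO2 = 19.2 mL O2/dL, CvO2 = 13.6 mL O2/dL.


CO = HR*SV = 84*52/1000 = 4.368 L/min
a-v O2 diff = 19.2 - 13.6 = 5.6 mL/dL
VO2 = CO * (CaO2-CvO2) * 10 dL/L
VO2 = 4.368 * 5.6 * 10
VO2 = 244.6 mL/min


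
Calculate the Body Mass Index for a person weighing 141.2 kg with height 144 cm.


BMI = weight / height^2
height = 144 cm = 1.44 m
BMI = 141.2 / 1.44^2
BMI = 68.09 kg/m^2


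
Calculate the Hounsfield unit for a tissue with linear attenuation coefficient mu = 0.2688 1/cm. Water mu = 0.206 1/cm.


HU = ((mu_tissue - mu_water) / mu_water) * 1000
HU = ((0.2688 - 0.206) / 0.206) * 1000
HU = 304.9


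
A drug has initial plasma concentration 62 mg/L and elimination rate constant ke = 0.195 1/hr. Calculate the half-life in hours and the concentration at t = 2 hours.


t_half = ln(2) / ke = 0.693147 / 0.195 = 3.555 hr
C(t) = C0 * exp(-ke*t) = 62 * exp(-0.195*2)
C(2) = 41.98 mg/L


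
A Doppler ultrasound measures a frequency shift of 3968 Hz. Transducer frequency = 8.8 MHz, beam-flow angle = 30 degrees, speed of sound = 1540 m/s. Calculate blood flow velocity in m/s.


v = fd * c / (2 * f0 * cos(theta))
v = 3968 * 1540 / (2 * 8.8000e+06 * cos(30))
v = 0.4009 m/s


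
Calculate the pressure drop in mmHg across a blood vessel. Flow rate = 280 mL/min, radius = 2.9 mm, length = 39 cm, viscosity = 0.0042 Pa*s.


dP = 8*mu*L*Q / (pi*r^4)
Q = 280 mL/min = 4.66667e-06 m^3/s
dP = 275.213 Pa = 275.213 / 133.322 mmHg = 2.064 mmHg


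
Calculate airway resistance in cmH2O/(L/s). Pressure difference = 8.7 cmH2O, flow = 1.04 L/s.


R = dP / flow
R = 8.7 / 1.04
R = 8.365 cmH2O/(L/s)


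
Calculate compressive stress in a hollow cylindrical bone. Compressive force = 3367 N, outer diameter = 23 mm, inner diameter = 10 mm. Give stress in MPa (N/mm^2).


A = pi*(r_o^2 - r_i^2)
r_o = 11.5 mm, r_i = 5 mm
A = 336.936 mm^2
sigma = F/A = 3367 / 336.936
sigma = 9.993 MPa


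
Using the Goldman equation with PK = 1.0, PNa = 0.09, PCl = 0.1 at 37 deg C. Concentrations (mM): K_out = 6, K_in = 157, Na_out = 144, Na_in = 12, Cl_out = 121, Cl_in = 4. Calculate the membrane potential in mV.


Vm = (RT/F)*ln((PK*Ko + PNa*Nao + PCl*Cli)/(PK*Ki + PNa*Nai + PCl*Clo))
Numer = 19.36, Denom = 170.18
Vm = -58.09 mV


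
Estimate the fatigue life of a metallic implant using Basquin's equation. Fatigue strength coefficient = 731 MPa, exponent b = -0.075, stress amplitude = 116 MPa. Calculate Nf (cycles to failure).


sigma_a = sigma_f' * (2Nf)^b
2Nf = (sigma_a/sigma_f')^(1/b)
2Nf = (116/731)^(1/-0.075)
2Nf = 4.5651863e+10
Nf = 2.2826e+10


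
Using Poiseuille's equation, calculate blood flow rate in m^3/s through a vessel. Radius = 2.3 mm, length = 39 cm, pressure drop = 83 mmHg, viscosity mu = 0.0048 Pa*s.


Q = pi*r^4*dP / (8*mu*L)
r = 0.0023 m, L = 0.39 m
dP = 83 mmHg = 11065.726 Pa
Q = 6.4960e-05 m^3/s


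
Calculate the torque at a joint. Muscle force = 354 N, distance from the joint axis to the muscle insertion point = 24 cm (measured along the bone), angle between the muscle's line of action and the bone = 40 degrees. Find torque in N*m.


Torque = F * d * sin(theta)   (moment arm = d*sin(theta))
d = 24 cm = 0.24 m
Torque = 354 * 0.24 * sin(40)
Torque = 54.61 N*m


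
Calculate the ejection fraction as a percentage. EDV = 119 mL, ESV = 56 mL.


SV = EDV - ESV = 119 - 56 = 63 mL
EF = SV/EDV * 100 = 63/119 * 100
EF = 52.94%


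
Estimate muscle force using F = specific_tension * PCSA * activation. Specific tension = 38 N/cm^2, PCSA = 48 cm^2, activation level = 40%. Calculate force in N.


F = sigma * PCSA * activation
F = 38 * 48 * 0.4
F = 729.6 N


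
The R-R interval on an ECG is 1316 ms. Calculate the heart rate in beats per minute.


HR = 60 / RR_interval(s)
RR = 1316 ms = 1.316 s
HR = 60 / 1.316 = 45.59 bpm


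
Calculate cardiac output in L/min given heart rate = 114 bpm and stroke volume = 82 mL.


CO = HR * SV
CO = 114 * 82 / 1000
CO = 9.348 L/min


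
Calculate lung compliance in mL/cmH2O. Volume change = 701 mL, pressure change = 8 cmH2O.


C = dV / dP
C = 701 / 8
C = 87.62 mL/cmH2O


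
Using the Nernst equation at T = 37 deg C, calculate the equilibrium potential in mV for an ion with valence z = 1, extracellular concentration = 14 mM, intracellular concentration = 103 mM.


E = (RT/(zF)) * ln(C_out/C_in)
T = 37 + 273.15 = 310.15 K
E = (8.314 * 310.15 / (1 * 96485)) * ln(14/103)
E = -53.33 mV


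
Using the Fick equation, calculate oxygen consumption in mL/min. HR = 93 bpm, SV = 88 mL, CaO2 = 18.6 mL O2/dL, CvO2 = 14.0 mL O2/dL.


CO = HR*SV = 93*88/1000 = 8.184 L/min
a-v O2 diff = 18.6 - 14.0 = 4.6 mL/dL
VO2 = CO * (CaO2-CvO2) * 10 dL/L
VO2 = 8.184 * 4.6 * 10
VO2 = 376.5 mL/min


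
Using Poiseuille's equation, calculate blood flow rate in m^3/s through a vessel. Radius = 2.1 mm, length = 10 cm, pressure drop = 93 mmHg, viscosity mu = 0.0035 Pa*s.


Q = pi*r^4*dP / (8*mu*L)
r = 0.0021 m, L = 0.1 m
dP = 93 mmHg = 12398.946 Pa
Q = 2.7055e-04 m^3/s


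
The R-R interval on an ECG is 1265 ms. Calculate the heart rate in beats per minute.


HR = 60 / RR_interval(s)
RR = 1265 ms = 1.265 s
HR = 60 / 1.265 = 47.43 bpm


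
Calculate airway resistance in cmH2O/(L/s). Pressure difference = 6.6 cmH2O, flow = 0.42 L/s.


R = dP / flow
R = 6.6 / 0.42
R = 15.71 cmH2O/(L/s)


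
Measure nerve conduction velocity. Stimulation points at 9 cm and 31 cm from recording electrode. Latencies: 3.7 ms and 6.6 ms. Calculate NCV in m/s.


Distance = (31 - 9) / 100 = 0.22 m
dt = (6.6 - 3.7) / 1000 = 0.0029 s
NCV = dist / dt = 75.86 m/s


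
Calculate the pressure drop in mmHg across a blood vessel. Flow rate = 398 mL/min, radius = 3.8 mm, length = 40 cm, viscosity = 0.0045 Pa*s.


dP = 8*mu*L*Q / (pi*r^4)
Q = 398 mL/min = 6.63333e-06 m^3/s
dP = 145.818 Pa = 145.818 / 133.322 mmHg = 1.094 mmHg


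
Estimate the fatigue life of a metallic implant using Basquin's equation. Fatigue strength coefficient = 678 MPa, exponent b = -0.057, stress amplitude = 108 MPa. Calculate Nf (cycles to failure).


sigma_a = sigma_f' * (2Nf)^b
2Nf = (sigma_a/sigma_f')^(1/b)
2Nf = (108/678)^(1/-0.057)
2Nf = 9.9219129e+13
Nf = 4.9610e+13


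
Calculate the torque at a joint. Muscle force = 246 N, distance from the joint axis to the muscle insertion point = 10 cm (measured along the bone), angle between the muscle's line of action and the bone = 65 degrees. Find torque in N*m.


Torque = F * d * sin(theta)   (moment arm = d*sin(theta))
d = 10 cm = 0.1 m
Torque = 246 * 0.1 * sin(65)
Torque = 22.3 N*m


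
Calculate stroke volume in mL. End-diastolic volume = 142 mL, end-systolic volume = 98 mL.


SV = EDV - ESV
SV = 142 - 98
SV = 44 mL


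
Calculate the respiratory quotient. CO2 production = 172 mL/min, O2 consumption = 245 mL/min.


RQ = VCO2 / VO2
RQ = 172 / 245
RQ = 0.702


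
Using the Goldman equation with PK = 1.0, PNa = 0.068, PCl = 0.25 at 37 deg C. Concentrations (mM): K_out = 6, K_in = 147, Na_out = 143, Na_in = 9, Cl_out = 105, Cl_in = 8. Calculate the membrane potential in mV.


Vm = (RT/F)*ln((PK*Ko + PNa*Nao + PCl*Cli)/(PK*Ki + PNa*Nai + PCl*Clo))
Numer = 17.724, Denom = 173.862
Vm = -61.02 mV


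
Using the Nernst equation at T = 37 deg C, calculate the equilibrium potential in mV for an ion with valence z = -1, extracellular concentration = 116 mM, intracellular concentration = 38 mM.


E = (RT/(zF)) * ln(C_out/C_in)
T = 37 + 273.15 = 310.15 K
E = (8.314 * 310.15 / (-1 * 96485)) * ln(116/38)
E = -29.83 mV


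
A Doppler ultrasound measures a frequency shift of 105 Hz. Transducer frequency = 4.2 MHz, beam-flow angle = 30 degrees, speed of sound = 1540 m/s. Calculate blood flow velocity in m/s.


v = fd * c / (2 * f0 * cos(theta))
v = 105 * 1540 / (2 * 4.2000e+06 * cos(30))
v = 0.02223 m/s


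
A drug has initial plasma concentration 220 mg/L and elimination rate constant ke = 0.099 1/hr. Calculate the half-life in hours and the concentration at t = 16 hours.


t_half = ln(2) / ke = 0.693147 / 0.099 = 7.001 hr
C(t) = C0 * exp(-ke*t) = 220 * exp(-0.099*16)
C(16) = 45.13 mg/L


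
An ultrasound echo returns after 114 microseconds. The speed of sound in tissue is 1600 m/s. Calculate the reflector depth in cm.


depth = c * t / 2
t = 114 us = 1.1400e-04 s
depth = 1600 * 1.1400e-04 / 2
depth = 0.0912 m = 9.12 cm


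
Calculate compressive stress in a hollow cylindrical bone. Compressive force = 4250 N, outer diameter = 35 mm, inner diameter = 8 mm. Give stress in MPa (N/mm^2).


A = pi*(r_o^2 - r_i^2)
r_o = 17.5 mm, r_i = 4 mm
A = 911.847 mm^2
sigma = F/A = 4250 / 911.847
sigma = 4.661 MPa


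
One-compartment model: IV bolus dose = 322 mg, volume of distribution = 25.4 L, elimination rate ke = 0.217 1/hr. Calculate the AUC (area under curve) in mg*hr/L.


C0 = Dose/Vd = 322/25.4 = 12.6772 mg/L
AUC = C0/ke = 12.6772/0.217
AUC = 58.42 mg*hr/L


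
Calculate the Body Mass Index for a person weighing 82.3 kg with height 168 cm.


BMI = weight / height^2
height = 168 cm = 1.68 m
BMI = 82.3 / 1.68^2
BMI = 29.16 kg/m^2


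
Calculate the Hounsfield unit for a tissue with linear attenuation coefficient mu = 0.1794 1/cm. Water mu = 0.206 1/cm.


HU = ((mu_tissue - mu_water) / mu_water) * 1000
HU = ((0.1794 - 0.206) / 0.206) * 1000
HU = -129.1


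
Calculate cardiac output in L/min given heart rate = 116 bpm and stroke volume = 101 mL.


CO = HR * SV
CO = 116 * 101 / 1000
CO = 11.72 L/min


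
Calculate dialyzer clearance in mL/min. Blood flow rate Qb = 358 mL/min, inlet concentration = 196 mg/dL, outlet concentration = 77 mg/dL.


K = Qb * (Cb_in - Cb_out) / Cb_in
K = 358 * (196 - 77) / 196
K = 217.4 mL/min


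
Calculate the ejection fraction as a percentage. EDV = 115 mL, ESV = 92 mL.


SV = EDV - ESV = 115 - 92 = 23 mL
EF = SV/EDV * 100 = 23/115 * 100
EF = 20%


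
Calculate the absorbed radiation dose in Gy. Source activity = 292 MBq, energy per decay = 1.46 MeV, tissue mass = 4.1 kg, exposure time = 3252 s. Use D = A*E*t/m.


A = 292 MBq = 2.9200e+08 Bq
E = 1.46 MeV = 2.33892e-13 J
D = A*E*t/m = 2.9200e+08*2.33892e-13*3252/4.1
D = 0.05417 Gy


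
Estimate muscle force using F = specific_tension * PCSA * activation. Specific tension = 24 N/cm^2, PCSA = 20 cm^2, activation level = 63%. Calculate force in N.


F = sigma * PCSA * activation
F = 24 * 20 * 0.63
F = 302.4 N


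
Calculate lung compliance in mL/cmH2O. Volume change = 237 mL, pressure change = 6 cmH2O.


C = dV / dP
C = 237 / 6
C = 39.5 mL/cmH2O


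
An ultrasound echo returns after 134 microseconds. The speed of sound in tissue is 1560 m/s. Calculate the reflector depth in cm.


depth = c * t / 2
t = 134 us = 1.3400e-04 s
depth = 1560 * 1.3400e-04 / 2
depth = 0.10452 m = 10.452 cm


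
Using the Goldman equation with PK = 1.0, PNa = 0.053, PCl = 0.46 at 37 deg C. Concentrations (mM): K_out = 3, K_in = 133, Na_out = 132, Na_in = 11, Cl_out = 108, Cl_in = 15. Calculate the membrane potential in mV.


Vm = (RT/F)*ln((PK*Ko + PNa*Nao + PCl*Cli)/(PK*Ki + PNa*Nai + PCl*Clo))
Numer = 16.896, Denom = 183.263
Vm = -63.71 mV


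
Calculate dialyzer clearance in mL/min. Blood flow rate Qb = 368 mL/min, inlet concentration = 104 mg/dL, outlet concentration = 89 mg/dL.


K = Qb * (Cb_in - Cb_out) / Cb_in
K = 368 * (104 - 89) / 104
K = 53.08 mL/min


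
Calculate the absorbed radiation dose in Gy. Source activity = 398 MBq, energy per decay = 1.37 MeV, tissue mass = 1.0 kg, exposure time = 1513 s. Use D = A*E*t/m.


A = 398 MBq = 3.9800e+08 Bq
E = 1.37 MeV = 2.19474e-13 J
D = A*E*t/m = 3.9800e+08*2.19474e-13*1513/1.0
D = 0.1322 Gy


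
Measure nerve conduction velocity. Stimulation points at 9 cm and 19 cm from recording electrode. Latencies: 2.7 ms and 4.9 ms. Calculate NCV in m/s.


Distance = (19 - 9) / 100 = 0.1 m
dt = (4.9 - 2.7) / 1000 = 0.0022 s
NCV = dist / dt = 45.45 m/s


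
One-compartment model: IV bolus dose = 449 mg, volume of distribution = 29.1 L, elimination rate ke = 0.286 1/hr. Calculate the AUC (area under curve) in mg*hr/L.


C0 = Dose/Vd = 449/29.1 = 15.4296 mg/L
AUC = C0/ke = 15.4296/0.286
AUC = 53.95 mg*hr/L


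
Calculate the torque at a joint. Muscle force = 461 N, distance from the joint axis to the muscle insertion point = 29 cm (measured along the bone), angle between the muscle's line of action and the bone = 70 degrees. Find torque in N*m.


Torque = F * d * sin(theta)   (moment arm = d*sin(theta))
d = 29 cm = 0.29 m
Torque = 461 * 0.29 * sin(70)
Torque = 125.6 N*m


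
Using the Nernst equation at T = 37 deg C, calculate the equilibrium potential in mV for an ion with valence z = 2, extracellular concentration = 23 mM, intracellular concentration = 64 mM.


E = (RT/(zF)) * ln(C_out/C_in)
T = 37 + 273.15 = 310.15 K
E = (8.314 * 310.15 / (2 * 96485)) * ln(23/64)
E = -13.68 mV


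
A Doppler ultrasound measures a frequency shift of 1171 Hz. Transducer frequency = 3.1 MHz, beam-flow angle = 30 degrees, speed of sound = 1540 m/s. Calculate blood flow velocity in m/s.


v = fd * c / (2 * f0 * cos(theta))
v = 1171 * 1540 / (2 * 3.1000e+06 * cos(30))
v = 0.3359 m/s


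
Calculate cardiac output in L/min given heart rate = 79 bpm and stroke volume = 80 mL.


CO = HR * SV
CO = 79 * 80 / 1000
CO = 6.32 L/min


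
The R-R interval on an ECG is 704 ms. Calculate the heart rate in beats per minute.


HR = 60 / RR_interval(s)
RR = 704 ms = 0.704 s
HR = 60 / 0.704 = 85.23 bpm


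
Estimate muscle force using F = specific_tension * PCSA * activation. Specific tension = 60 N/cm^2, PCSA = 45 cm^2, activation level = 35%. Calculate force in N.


F = sigma * PCSA * activation
F = 60 * 45 * 0.35
F = 945 N


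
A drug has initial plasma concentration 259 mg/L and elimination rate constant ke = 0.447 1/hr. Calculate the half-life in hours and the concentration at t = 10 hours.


t_half = ln(2) / ke = 0.693147 / 0.447 = 1.551 hr
C(t) = C0 * exp(-ke*t) = 259 * exp(-0.447*10)
C(10) = 2.965 mg/L


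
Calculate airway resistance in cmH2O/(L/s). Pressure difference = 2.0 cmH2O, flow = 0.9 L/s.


R = dP / flow
R = 2.0 / 0.9
R = 2.222 cmH2O/(L/s)


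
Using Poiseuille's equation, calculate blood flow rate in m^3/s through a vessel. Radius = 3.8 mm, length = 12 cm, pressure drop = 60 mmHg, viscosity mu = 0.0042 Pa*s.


Q = pi*r^4*dP / (8*mu*L)
r = 0.0038 m, L = 0.12 m
dP = 60 mmHg = 7999.32 Pa
Q = 0.0013 m^3/s


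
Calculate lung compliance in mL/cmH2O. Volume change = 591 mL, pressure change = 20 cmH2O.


C = dV / dP
C = 591 / 20
C = 29.55 mL/cmH2O


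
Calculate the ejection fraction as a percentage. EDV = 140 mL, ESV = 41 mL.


SV = EDV - ESV = 140 - 41 = 99 mL
EF = SV/EDV * 100 = 99/140 * 100
EF = 70.71%


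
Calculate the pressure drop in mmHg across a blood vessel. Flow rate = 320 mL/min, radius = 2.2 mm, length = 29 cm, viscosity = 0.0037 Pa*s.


dP = 8*mu*L*Q / (pi*r^4)
Q = 320 mL/min = 5.33333e-06 m^3/s
dP = 622.082 Pa = 622.082 / 133.322 mmHg = 4.666 mmHg


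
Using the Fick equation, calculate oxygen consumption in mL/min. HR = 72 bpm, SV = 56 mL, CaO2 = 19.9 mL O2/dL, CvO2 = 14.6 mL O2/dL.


CO = HR*SV = 72*56/1000 = 4.032 L/min
a-v O2 diff = 19.9 - 14.6 = 5.3 mL/dL
VO2 = CO * (CaO2-CvO2) * 10 dL/L
VO2 = 4.032 * 5.3 * 10
VO2 = 213.7 mL/min


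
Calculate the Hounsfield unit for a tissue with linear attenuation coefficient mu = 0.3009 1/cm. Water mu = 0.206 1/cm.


HU = ((mu_tissue - mu_water) / mu_water) * 1000
HU = ((0.3009 - 0.206) / 0.206) * 1000
HU = 460.7


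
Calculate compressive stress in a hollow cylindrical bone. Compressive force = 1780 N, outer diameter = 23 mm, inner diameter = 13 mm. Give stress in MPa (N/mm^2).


A = pi*(r_o^2 - r_i^2)
r_o = 11.5 mm, r_i = 6.5 mm
A = 282.743 mm^2
sigma = F/A = 1780 / 282.743
sigma = 6.295 MPa


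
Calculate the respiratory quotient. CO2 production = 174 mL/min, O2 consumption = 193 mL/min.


RQ = VCO2 / VO2
RQ = 174 / 193
RQ = 0.9016


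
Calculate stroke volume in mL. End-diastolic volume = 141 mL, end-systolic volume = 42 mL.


SV = EDV - ESV
SV = 141 - 42
SV = 99 mL


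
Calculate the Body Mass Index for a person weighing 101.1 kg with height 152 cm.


BMI = weight / height^2
height = 152 cm = 1.52 m
BMI = 101.1 / 1.52^2
BMI = 43.76 kg/m^2


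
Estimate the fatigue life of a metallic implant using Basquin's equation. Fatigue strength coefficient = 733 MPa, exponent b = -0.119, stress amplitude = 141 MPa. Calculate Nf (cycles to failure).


sigma_a = sigma_f' * (2Nf)^b
2Nf = (sigma_a/sigma_f')^(1/b)
2Nf = (141/733)^(1/-0.119)
2Nf = 1037144.3
Nf = 5.186e+05


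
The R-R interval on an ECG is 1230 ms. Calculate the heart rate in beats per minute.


HR = 60 / RR_interval(s)
RR = 1230 ms = 1.23 s
HR = 60 / 1.23 = 48.78 bpm


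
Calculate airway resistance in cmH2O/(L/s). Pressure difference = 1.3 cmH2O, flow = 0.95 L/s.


R = dP / flow
R = 1.3 / 0.95
R = 1.368 cmH2O/(L/s)


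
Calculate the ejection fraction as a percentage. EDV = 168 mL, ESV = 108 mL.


SV = EDV - ESV = 168 - 108 = 60 mL
EF = SV/EDV * 100 = 60/168 * 100
EF = 35.71%


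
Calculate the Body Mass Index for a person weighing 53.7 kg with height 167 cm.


BMI = weight / height^2
height = 167 cm = 1.67 m
BMI = 53.7 / 1.67^2
BMI = 19.25 kg/m^2


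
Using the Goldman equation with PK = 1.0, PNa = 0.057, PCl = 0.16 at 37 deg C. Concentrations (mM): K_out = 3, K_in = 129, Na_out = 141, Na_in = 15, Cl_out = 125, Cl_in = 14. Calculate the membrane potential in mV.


Vm = (RT/F)*ln((PK*Ko + PNa*Nao + PCl*Cli)/(PK*Ki + PNa*Nai + PCl*Clo))
Numer = 13.277, Denom = 149.855
Vm = -64.77 mV


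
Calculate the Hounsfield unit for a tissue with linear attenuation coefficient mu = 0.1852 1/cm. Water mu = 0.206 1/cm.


HU = ((mu_tissue - mu_water) / mu_water) * 1000
HU = ((0.1852 - 0.206) / 0.206) * 1000
HU = -101


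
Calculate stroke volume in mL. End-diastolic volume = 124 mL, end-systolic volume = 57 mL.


SV = EDV - ESV
SV = 124 - 57
SV = 67 mL


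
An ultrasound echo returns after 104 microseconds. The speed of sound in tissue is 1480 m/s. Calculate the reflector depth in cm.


depth = c * t / 2
t = 104 us = 1.0400e-04 s
depth = 1480 * 1.0400e-04 / 2
depth = 0.07696 m = 7.696 cm


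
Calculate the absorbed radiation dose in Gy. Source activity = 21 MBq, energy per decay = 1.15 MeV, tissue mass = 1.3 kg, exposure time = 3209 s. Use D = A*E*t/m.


A = 21 MBq = 2.1000e+07 Bq
E = 1.15 MeV = 1.8423e-13 J
D = A*E*t/m = 2.1000e+07*1.8423e-13*3209/1.3
D = 0.00955 Gy
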